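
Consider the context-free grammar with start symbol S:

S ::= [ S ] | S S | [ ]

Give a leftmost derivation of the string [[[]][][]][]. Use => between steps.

S => SS   [S ::= S S]
SS => [S]S   [S ::= [ S ]]
[S]S => [SS]S   [S ::= S S]
[SS]S => [SSS]S   [S ::= S S]
[SSS]S => [[S]SS]S   [S ::= [ S ]]
[[S]SS]S => [[[]]SS]S   [S ::= [ ]]
[[[]]SS]S => [[[]][]S]S   [S ::= [ ]]
[[[]][]S]S => [[[]][][]]S   [S ::= [ ]]
[[[]][][]]S => [[[]][][]][]   [S ::= [ ]]

S => SS => [S]S => [SS]S => [SSS]S => [[S]SS]S => [[[]]SS]S => [[[]][]S]S => [[[]][][]]S => [[[]][][]][]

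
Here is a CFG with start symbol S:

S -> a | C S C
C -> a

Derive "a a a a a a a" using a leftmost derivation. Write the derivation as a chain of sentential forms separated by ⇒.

S ⇒ C S C ⇒ a S C ⇒ a C S C C ⇒ a a S C C ⇒ a a C S C C C ⇒ a a a S C C C ⇒ a a a a C C C ⇒ a a a a a C C ⇒ a a a a a a C ⇒ a a a a a a a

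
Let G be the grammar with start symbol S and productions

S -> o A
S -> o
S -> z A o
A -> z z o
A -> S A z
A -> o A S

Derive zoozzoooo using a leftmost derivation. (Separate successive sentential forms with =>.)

S=>zAo=>zoASo=>zooASSo=>zoozzoSSo=>zoozzooSo=>zoozzoooo

S => zAo   [S -> z A o]
zAo => zoASo   [A -> o A S]
zoASo => zooASSo   [A -> o A S]
zooASSo => zoozzoSSo   [A -> z z o]
zoozzoSSo => zoozzooSo   [S -> o]
zoozzooSo => zoozzoooo   [S -> o]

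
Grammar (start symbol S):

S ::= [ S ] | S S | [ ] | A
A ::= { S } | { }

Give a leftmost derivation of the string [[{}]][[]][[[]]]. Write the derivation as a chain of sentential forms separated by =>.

S=>SS=>SSS=>[S]SS=>[[S]]SS=>[[A]]SS=>[[{}]]SS=>[[{}]][S]S=>[[{}]][[]]S=>[[{}]][[]][S]=>[[{}]][[]][[S]]=>[[{}]][[]][[[]]]

S => SS   [S ::= S S]
SS => SSS   [S ::= S S]
SSS => [S]SS   [S ::= [ S ]]
[S]SS => [[S]]SS   [S ::= [ S ]]
[[S]]SS => [[A]]SS   [S ::= A]
[[A]]SS => [[{}]]SS   [A ::= { }]
[[{}]]SS => [[{}]][S]S   [S ::= [ S ]]
[[{}]][S]S => [[{}]][[]]S   [S ::= [ ]]
[[{}]][[]]S => [[{}]][[]][S]   [S ::= [ S ]]
[[{}]][[]][S] => [[{}]][[]][[S]]   [S ::= [ S ]]
[[{}]][[]][[S]] => [[{}]][[]][[[]]]   [S ::= [ ]]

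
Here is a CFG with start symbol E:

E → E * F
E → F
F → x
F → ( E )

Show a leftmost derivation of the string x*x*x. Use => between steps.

E => E*F => E*F*F => F*F*F => x*F*F => x*x*F => x*x*x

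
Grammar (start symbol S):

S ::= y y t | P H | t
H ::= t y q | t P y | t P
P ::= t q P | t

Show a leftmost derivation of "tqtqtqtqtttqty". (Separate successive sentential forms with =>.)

S=>PH=>tqPH=>tqtqPH=>tqtqtqPH=>tqtqtqtqPH=>tqtqtqtqtH=>tqtqtqtqttPy=>tqtqtqtqtttqPy=>tqtqtqtqtttqty

S => PH   [S ::= P H]
PH => tqPH   [P ::= t q P]
tqPH => tqtqPH   [P ::= t q P]
tqtqPH => tqtqtqPH   [P ::= t q P]
tqtqtqPH => tqtqtqtqPH   [P ::= t q P]
tqtqtqtqPH => tqtqtqtqtH   [P ::= t]
tqtqtqtqtH => tqtqtqtqttPy   [H ::= t P y]
tqtqtqtqttPy => tqtqtqtqtttqPy   [P ::= t q P]
tqtqtqtqtttqPy => tqtqtqtqtttqty   [P ::= t]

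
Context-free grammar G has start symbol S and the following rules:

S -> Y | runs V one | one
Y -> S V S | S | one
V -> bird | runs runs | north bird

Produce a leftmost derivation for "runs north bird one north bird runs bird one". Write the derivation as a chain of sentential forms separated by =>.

S => Y   [S -> Y]
Y => S V S   [Y -> S V S]
S V S => runs V one V S   [S -> runs V one]
runs V one V S => runs north bird one V S   [V -> north bird]
runs north bird one V S => runs north bird one north bird S   [V -> north bird]
runs north bird one north bird S => runs north bird one north bird runs V one   [S -> runs V one]
runs north bird one north bird runs V one => runs north bird one north bird runs bird one   [V -> bird]

S => Y => S V S => runs V one V S => runs north bird one V S => runs north bird one north bird S => runs north bird one north bird runs V one => runs north bird one north bird runs bird one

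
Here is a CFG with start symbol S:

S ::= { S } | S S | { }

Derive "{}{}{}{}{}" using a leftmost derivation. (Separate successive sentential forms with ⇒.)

S ⇒ SS   [S ::= S S]
SS ⇒ SSS   [S ::= S S]
SSS ⇒ {}SS   [S ::= { }]
{}SS ⇒ {}{}S   [S ::= { }]
{}{}S ⇒ {}{}SS   [S ::= S S]
{}{}SS ⇒ {}{}{}S   [S ::= { }]
{}{}{}S ⇒ {}{}{}SS   [S ::= S S]
{}{}{}SS ⇒ {}{}{}{}S   [S ::= { }]
{}{}{}{}S ⇒ {}{}{}{}{}   [S ::= { }]

S ⇒ SS ⇒ SSS ⇒ {}SS ⇒ {}{}S ⇒ {}{}SS ⇒ {}{}{}S ⇒ {}{}{}SS ⇒ {}{}{}{}S ⇒ {}{}{}{}{}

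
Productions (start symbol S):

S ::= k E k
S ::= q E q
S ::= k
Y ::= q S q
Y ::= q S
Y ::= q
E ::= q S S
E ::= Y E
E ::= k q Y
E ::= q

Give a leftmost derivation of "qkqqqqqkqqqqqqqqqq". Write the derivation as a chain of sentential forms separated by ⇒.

S ⇒ qEq ⇒ qkqYq ⇒ qkqqSq ⇒ qkqqqEqq ⇒ qkqqqYEqq ⇒ qkqqqqSqEqq ⇒ qkqqqqqEqqEqq ⇒ qkqqqqqkqYqqEqq ⇒ qkqqqqqkqqSqqEqq ⇒ qkqqqqqkqqqEqqqEqq ⇒ qkqqqqqkqqqqqqqEqq ⇒ qkqqqqqkqqqqqqqqqq

S ⇒ qEq   [S ::= q E q]
qEq ⇒ qkqYq   [E ::= k q Y]
qkqYq ⇒ qkqqSq   [Y ::= q S]
qkqqSq ⇒ qkqqqEqq   [S ::= q E q]
qkqqqEqq ⇒ qkqqqYEqq   [E ::= Y E]
qkqqqYEqq ⇒ qkqqqqSqEqq   [Y ::= q S q]
qkqqqqSqEqq ⇒ qkqqqqqEqqEqq   [S ::= q E q]
qkqqqqqEqqEqq ⇒ qkqqqqqkqYqqEqq   [E ::= k q Y]
qkqqqqqkqYqqEqq ⇒ qkqqqqqkqqSqqEqq   [Y ::= q S]
qkqqqqqkqqSqqEqq ⇒ qkqqqqqkqqqEqqqEqq   [S ::= q E q]
qkqqqqqkqqqEqqqEqq ⇒ qkqqqqqkqqqqqqqEqq   [E ::= q]
qkqqqqqkqqqqqqqEqq ⇒ qkqqqqqkqqqqqqqqqq   [E ::= q]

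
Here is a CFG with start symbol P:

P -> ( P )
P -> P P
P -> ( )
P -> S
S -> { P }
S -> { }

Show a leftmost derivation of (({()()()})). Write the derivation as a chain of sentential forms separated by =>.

P => (P) => ((P)) => ((S)) => (({P})) => (({PP})) => (({()P})) => (({()PP})) => (({()()P})) => (({()()()}))

P => (P)   [P -> ( P )]
(P) => ((P))   [P -> ( P )]
((P)) => ((S))   [P -> S]
((S)) => (({P}))   [S -> { P }]
(({P})) => (({PP}))   [P -> P P]
(({PP})) => (({()P}))   [P -> ( )]
(({()P})) => (({()PP}))   [P -> P P]
(({()PP})) => (({()()P}))   [P -> ( )]
(({()()P})) => (({()()()}))   [P -> ( )]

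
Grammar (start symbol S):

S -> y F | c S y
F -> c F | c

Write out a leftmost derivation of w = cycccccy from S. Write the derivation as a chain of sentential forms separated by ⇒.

S ⇒ cSy   [S -> c S y]
cSy ⇒ cyFy   [S -> y F]
cyFy ⇒ cycFy   [F -> c F]
cycFy ⇒ cyccFy   [F -> c F]
cyccFy ⇒ cycccFy   [F -> c F]
cycccFy ⇒ cyccccFy   [F -> c F]
cyccccFy ⇒ cycccccy   [F -> c]

S ⇒ cSy ⇒ cyFy ⇒ cycFy ⇒ cyccFy ⇒ cycccFy ⇒ cyccccFy ⇒ cycccccy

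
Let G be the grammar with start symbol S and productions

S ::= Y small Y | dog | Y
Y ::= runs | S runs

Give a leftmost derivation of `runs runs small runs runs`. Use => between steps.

S => Y small Y => S runs small Y => Y runs small Y => runs runs small Y => runs runs small S runs => runs runs small Y runs => runs runs small runs runs

S => Y small Y   [S ::= Y small Y]
Y small Y => S runs small Y   [Y ::= S runs]
S runs small Y => Y runs small Y   [S ::= Y]
Y runs small Y => runs runs small Y   [Y ::= runs]
runs runs small Y => runs runs small S runs   [Y ::= S runs]
runs runs small S runs => runs runs small Y runs   [S ::= Y]
runs runs small Y runs => runs runs small runs runs   [Y ::= runs]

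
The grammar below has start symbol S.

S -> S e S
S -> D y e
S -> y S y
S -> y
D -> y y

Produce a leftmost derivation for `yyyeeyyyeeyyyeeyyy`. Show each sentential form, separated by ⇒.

S ⇒ SeS ⇒ SeSeS ⇒ SeSeSeS ⇒ DyeeSeSeS ⇒ yyyeeSeSeS ⇒ yyyeeDyeeSeS ⇒ yyyeeyyyeeSeS ⇒ yyyeeyyyeeDyeeS ⇒ yyyeeyyyeeyyyeeS ⇒ yyyeeyyyeeyyyeeySy ⇒ yyyeeyyyeeyyyeeyyy

S ⇒ SeS   [S -> S e S]
SeS ⇒ SeSeS   [S -> S e S]
SeSeS ⇒ SeSeSeS   [S -> S e S]
SeSeSeS ⇒ DyeeSeSeS   [S -> D y e]
DyeeSeSeS ⇒ yyyeeSeSeS   [D -> y y]
yyyeeSeSeS ⇒ yyyeeDyeeSeS   [S -> D y e]
yyyeeDyeeSeS ⇒ yyyeeyyyeeSeS   [D -> y y]
yyyeeyyyeeSeS ⇒ yyyeeyyyeeDyeeS   [S -> D y e]
yyyeeyyyeeDyeeS ⇒ yyyeeyyyeeyyyeeS   [D -> y y]
yyyeeyyyeeyyyeeS ⇒ yyyeeyyyeeyyyeeySy   [S -> y S y]
yyyeeyyyeeyyyeeySy ⇒ yyyeeyyyeeyyyeeyyy   [S -> y]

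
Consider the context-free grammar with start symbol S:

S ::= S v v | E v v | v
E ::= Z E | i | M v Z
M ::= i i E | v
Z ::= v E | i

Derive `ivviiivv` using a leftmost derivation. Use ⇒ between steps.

S ⇒ Evv ⇒ ZEvv ⇒ iEvv ⇒ iZEvv ⇒ ivEEvv ⇒ ivZEEvv ⇒ ivvEEEvv ⇒ ivviEEvv ⇒ ivviiEvv ⇒ ivviiivv

S ⇒ Evv   [S ::= E v v]
Evv ⇒ ZEvv   [E ::= Z E]
ZEvv ⇒ iEvv   [Z ::= i]
iEvv ⇒ iZEvv   [E ::= Z E]
iZEvv ⇒ ivEEvv   [Z ::= v E]
ivEEvv ⇒ ivZEEvv   [E ::= Z E]
ivZEEvv ⇒ ivvEEEvv   [Z ::= v E]
ivvEEEvv ⇒ ivviEEvv   [E ::= i]
ivviEEvv ⇒ ivviiEvv   [E ::= i]
ivviiEvv ⇒ ivviiivv   [E ::= i]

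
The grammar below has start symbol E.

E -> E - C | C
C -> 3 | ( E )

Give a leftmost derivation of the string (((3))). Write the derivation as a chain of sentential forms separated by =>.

E => C => (E) => (C) => ((E)) => ((C)) => (((E))) => (((C))) => (((3)))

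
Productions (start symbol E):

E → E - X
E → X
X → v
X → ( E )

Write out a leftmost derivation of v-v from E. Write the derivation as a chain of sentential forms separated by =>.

E=>E-X=>X-X=>v-X=>v-v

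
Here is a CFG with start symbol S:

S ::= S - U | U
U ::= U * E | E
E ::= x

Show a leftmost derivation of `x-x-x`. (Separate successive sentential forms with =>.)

S => S-U   [S ::= S - U]
S-U => S-U-U   [S ::= S - U]
S-U-U => U-U-U   [S ::= U]
U-U-U => E-U-U   [U ::= E]
E-U-U => x-U-U   [E ::= x]
x-U-U => x-E-U   [U ::= E]
x-E-U => x-x-U   [E ::= x]
x-x-U => x-x-E   [U ::= E]
x-x-E => x-x-x   [E ::= x]

S => S-U => S-U-U => U-U-U => E-U-U => x-U-U => x-E-U => x-x-U => x-x-E => x-x-x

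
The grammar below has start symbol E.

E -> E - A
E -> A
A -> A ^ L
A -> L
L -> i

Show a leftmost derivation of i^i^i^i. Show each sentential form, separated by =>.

E=>A=>A^L=>A^L^L=>A^L^L^L=>L^L^L^L=>i^L^L^L=>i^i^L^L=>i^i^i^L=>i^i^i^i

E => A   [E -> A]
A => A^L   [A -> A ^ L]
A^L => A^L^L   [A -> A ^ L]
A^L^L => A^L^L^L   [A -> A ^ L]
A^L^L^L => L^L^L^L   [A -> L]
L^L^L^L => i^L^L^L   [L -> i]
i^L^L^L => i^i^L^L   [L -> i]
i^i^L^L => i^i^i^L   [L -> i]
i^i^i^L => i^i^i^i   [L -> i]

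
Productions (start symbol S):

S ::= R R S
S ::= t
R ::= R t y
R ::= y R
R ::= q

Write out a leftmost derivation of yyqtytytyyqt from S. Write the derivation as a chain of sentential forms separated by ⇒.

S ⇒ RRS   [S ::= R R S]
RRS ⇒ yRRS   [R ::= y R]
yRRS ⇒ yyRRS   [R ::= y R]
yyRRS ⇒ yyRtyRS   [R ::= R t y]
yyRtyRS ⇒ yyRtytyRS   [R ::= R t y]
yyRtytyRS ⇒ yyRtytytyRS   [R ::= R t y]
yyRtytytyRS ⇒ yyqtytytyRS   [R ::= q]
yyqtytytyRS ⇒ yyqtytytyyRS   [R ::= y R]
yyqtytytyyRS ⇒ yyqtytytyyqS   [R ::= q]
yyqtytytyyqS ⇒ yyqtytytyyqt   [S ::= t]

S⇒RRS⇒yRRS⇒yyRRS⇒yyRtyRS⇒yyRtytyRS⇒yyRtytytyRS⇒yyqtytytyRS⇒yyqtytytyyRS⇒yyqtytytyyqS⇒yyqtytytyyqt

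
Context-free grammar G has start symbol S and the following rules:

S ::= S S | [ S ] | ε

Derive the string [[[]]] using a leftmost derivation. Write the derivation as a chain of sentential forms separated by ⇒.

S ⇒ [S]   [S ::= [ S ]]
[S] ⇒ [SS]   [S ::= S S]
[SS] ⇒ [SSS]   [S ::= S S]
[SSS] ⇒ [SSSS]   [S ::= S S]
[SSSS] ⇒ [[S]SSS]   [S ::= [ S ]]
[[S]SSS] ⇒ [[[S]]SSS]   [S ::= [ S ]]
[[[S]]SSS] ⇒ [[[]]SSS]   [S ::= ε]
[[[]]SSS] ⇒ [[[]]SS]   [S ::= ε]
[[[]]SS] ⇒ [[[]]S]   [S ::= ε]
[[[]]S] ⇒ [[[]]]   [S ::= ε]

S ⇒ [S] ⇒ [SS] ⇒ [SSS] ⇒ [SSSS] ⇒ [[S]SSS] ⇒ [[[S]]SSS] ⇒ [[[]]SSS] ⇒ [[[]]SS] ⇒ [[[]]S] ⇒ [[[]]]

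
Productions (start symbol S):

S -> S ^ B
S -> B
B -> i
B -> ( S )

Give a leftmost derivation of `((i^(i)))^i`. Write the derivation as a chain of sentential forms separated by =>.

S => S^B   [S -> S ^ B]
S^B => B^B   [S -> B]
B^B => (S)^B   [B -> ( S )]
(S)^B => (B)^B   [S -> B]
(B)^B => ((S))^B   [B -> ( S )]
((S))^B => ((S^B))^B   [S -> S ^ B]
((S^B))^B => ((B^B))^B   [S -> B]
((B^B))^B => ((i^B))^B   [B -> i]
((i^B))^B => ((i^(S)))^B   [B -> ( S )]
((i^(S)))^B => ((i^(B)))^B   [S -> B]
((i^(B)))^B => ((i^(i)))^B   [B -> i]
((i^(i)))^B => ((i^(i)))^i   [B -> i]

S => S^B => B^B => (S)^B => (B)^B => ((S))^B => ((S^B))^B => ((B^B))^B => ((i^B))^B => ((i^(S)))^B => ((i^(B)))^B => ((i^(i)))^B => ((i^(i)))^i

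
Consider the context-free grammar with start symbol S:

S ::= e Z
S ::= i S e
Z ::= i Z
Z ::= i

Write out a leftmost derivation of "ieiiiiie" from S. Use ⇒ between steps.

S ⇒ iSe ⇒ ieZe ⇒ ieiZe ⇒ ieiiZe ⇒ ieiiiZe ⇒ ieiiiiZe ⇒ ieiiiiie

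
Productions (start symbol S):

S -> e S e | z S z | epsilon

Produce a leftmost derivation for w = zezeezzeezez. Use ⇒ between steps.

S ⇒ zSz   [S -> z S z]
zSz ⇒ zeSez   [S -> e S e]
zeSez ⇒ zezSzez   [S -> z S z]
zezSzez ⇒ zezeSezez   [S -> e S e]
zezeSezez ⇒ zezeeSeezez   [S -> e S e]
zezeeSeezez ⇒ zezeezSzeezez   [S -> z S z]
zezeezSzeezez ⇒ zezeezzeezez   [S -> epsilon]

S ⇒ zSz ⇒ zeSez ⇒ zezSzez ⇒ zezeSezez ⇒ zezeeSeezez ⇒ zezeezSzeezez ⇒ zezeezzeezez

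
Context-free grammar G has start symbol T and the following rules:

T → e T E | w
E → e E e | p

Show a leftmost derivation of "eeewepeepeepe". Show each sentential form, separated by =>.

T => eTE => eeTEE => eeeTEEE => eeewEEE => eeeweEeEE => eeewepeEE => eeewepeeEeE => eeewepeepeE => eeewepeepeeEe => eeewepeepeepe

T => eTE   [T → e T E]
eTE => eeTEE   [T → e T E]
eeTEE => eeeTEEE   [T → e T E]
eeeTEEE => eeewEEE   [T → w]
eeewEEE => eeeweEeEE   [E → e E e]
eeeweEeEE => eeewepeEE   [E → p]
eeewepeEE => eeewepeeEeE   [E → e E e]
eeewepeeEeE => eeewepeepeE   [E → p]
eeewepeepeE => eeewepeepeeEe   [E → e E e]
eeewepeepeeEe => eeewepeepeepe   [E → p]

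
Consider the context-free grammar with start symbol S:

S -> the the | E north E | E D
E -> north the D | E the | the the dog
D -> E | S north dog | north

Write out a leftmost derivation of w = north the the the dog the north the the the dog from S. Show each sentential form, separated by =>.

S => E D => north the D D => north the E D => north the E the D => north the the the dog the D => north the the the dog the E => north the the the dog the north the D => north the the the dog the north the E => north the the the dog the north the the the dog

S => E D   [S -> E D]
E D => north the D D   [E -> north the D]
north the D D => north the E D   [D -> E]
north the E D => north the E the D   [E -> E the]
north the E the D => north the the the dog the D   [E -> the the dog]
north the the the dog the D => north the the the dog the E   [D -> E]
north the the the dog the E => north the the the dog the north the D   [E -> north the D]
north the the the dog the north the D => north the the the dog the north the E   [D -> E]
north the the the dog the north the E => north the the the dog the north the the the dog   [E -> the the dog]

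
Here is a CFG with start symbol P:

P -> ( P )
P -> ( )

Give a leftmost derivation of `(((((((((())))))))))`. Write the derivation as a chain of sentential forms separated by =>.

P => (P) => ((P)) => (((P))) => ((((P)))) => (((((P))))) => ((((((P)))))) => (((((((P))))))) => ((((((((P)))))))) => (((((((((P))))))))) => (((((((((())))))))))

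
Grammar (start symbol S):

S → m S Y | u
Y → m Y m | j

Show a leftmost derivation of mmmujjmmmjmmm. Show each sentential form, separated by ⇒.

S ⇒ mSY ⇒ mmSYY ⇒ mmmSYYY ⇒ mmmuYYY ⇒ mmmujYY ⇒ mmmujjY ⇒ mmmujjmYm ⇒ mmmujjmmYmm ⇒ mmmujjmmmYmmm ⇒ mmmujjmmmjmmm

S ⇒ mSY   [S → m S Y]
mSY ⇒ mmSYY   [S → m S Y]
mmSYY ⇒ mmmSYYY   [S → m S Y]
mmmSYYY ⇒ mmmuYYY   [S → u]
mmmuYYY ⇒ mmmujYY   [Y → j]
mmmujYY ⇒ mmmujjY   [Y → j]
mmmujjY ⇒ mmmujjmYm   [Y → m Y m]
mmmujjmYm ⇒ mmmujjmmYmm   [Y → m Y m]
mmmujjmmYmm ⇒ mmmujjmmmYmmm   [Y → m Y m]
mmmujjmmmYmmm ⇒ mmmujjmmmjmmm   [Y → j]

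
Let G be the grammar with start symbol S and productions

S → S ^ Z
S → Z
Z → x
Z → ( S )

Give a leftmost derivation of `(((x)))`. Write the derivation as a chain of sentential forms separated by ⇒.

S ⇒ Z ⇒ (S) ⇒ (Z) ⇒ ((S)) ⇒ ((Z)) ⇒ (((S))) ⇒ (((Z))) ⇒ (((x)))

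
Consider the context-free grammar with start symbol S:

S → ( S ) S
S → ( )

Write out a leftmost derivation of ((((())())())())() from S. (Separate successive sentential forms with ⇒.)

S ⇒ (S)S   [S → ( S ) S]
(S)S ⇒ ((S)S)S   [S → ( S ) S]
((S)S)S ⇒ (((S)S)S)S   [S → ( S ) S]
(((S)S)S)S ⇒ ((((S)S)S)S)S   [S → ( S ) S]
((((S)S)S)S)S ⇒ ((((())S)S)S)S   [S → ( )]
((((())S)S)S)S ⇒ ((((())())S)S)S   [S → ( )]
((((())())S)S)S ⇒ ((((())())())S)S   [S → ( )]
((((())())())S)S ⇒ ((((())())())())S   [S → ( )]
((((())())())())S ⇒ ((((())())())())()   [S → ( )]

S⇒(S)S⇒((S)S)S⇒(((S)S)S)S⇒((((S)S)S)S)S⇒((((())S)S)S)S⇒((((())())S)S)S⇒((((())())())S)S⇒((((())())())())S⇒((((())())())())()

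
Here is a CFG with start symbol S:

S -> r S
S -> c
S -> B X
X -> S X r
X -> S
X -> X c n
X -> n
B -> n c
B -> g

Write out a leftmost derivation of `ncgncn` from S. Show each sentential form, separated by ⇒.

S ⇒ BX ⇒ ncX ⇒ ncXcn ⇒ ncScn ⇒ ncBXcn ⇒ ncgXcn ⇒ ncgncn

S ⇒ BX   [S -> B X]
BX ⇒ ncX   [B -> n c]
ncX ⇒ ncXcn   [X -> X c n]
ncXcn ⇒ ncScn   [X -> S]
ncScn ⇒ ncBXcn   [S -> B X]
ncBXcn ⇒ ncgXcn   [B -> g]
ncgXcn ⇒ ncgncn   [X -> n]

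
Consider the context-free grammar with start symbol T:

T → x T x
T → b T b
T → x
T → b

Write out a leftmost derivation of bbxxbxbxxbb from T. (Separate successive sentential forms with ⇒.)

T⇒bTb⇒bbTbb⇒bbxTxbb⇒bbxxTxxbb⇒bbxxbTbxxbb⇒bbxxbxbxxbb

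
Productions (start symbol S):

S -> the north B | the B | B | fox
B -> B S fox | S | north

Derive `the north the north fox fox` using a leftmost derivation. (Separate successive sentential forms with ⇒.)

S ⇒ the north B ⇒ the north B S fox ⇒ the north S S fox ⇒ the north the B S fox ⇒ the north the north S fox ⇒ the north the north fox fox

S ⇒ the north B   [S -> the north B]
the north B ⇒ the north B S fox   [B -> B S fox]
the north B S fox ⇒ the north S S fox   [B -> S]
the north S S fox ⇒ the north the B S fox   [S -> the B]
the north the B S fox ⇒ the north the north S fox   [B -> north]
the north the north S fox ⇒ the north the north fox fox   [S -> fox]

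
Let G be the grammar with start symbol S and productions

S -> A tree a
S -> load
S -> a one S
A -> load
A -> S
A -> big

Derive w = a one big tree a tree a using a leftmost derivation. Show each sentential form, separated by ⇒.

S ⇒ A tree a ⇒ S tree a ⇒ a one S tree a ⇒ a one A tree a tree a ⇒ a one big tree a tree a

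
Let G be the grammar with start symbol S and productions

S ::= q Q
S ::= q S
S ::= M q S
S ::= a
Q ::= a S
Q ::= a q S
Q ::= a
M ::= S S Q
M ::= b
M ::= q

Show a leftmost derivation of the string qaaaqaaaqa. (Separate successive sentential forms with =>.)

S=>qS=>qMqS=>qSSQqS=>qMqSSQqS=>qSSQqSSQqS=>qaSQqSSQqS=>qaaQqSSQqS=>qaaaqSSQqS=>qaaaqaSQqS=>qaaaqaaQqS=>qaaaqaaaqS=>qaaaqaaaqa

S => qS   [S ::= q S]
qS => qMqS   [S ::= M q S]
qMqS => qSSQqS   [M ::= S S Q]
qSSQqS => qMqSSQqS   [S ::= M q S]
qMqSSQqS => qSSQqSSQqS   [M ::= S S Q]
qSSQqSSQqS => qaSQqSSQqS   [S ::= a]
qaSQqSSQqS => qaaQqSSQqS   [S ::= a]
qaaQqSSQqS => qaaaqSSQqS   [Q ::= a]
qaaaqSSQqS => qaaaqaSQqS   [S ::= a]
qaaaqaSQqS => qaaaqaaQqS   [S ::= a]
qaaaqaaQqS => qaaaqaaaqS   [Q ::= a]
qaaaqaaaqS => qaaaqaaaqa   [S ::= a]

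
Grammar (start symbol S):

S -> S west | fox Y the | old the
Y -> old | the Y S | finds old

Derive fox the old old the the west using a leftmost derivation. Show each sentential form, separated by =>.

S => S west => fox Y the west => fox the Y S the west => fox the old S the west => fox the old old the the west

S => S west   [S -> S west]
S west => fox Y the west   [S -> fox Y the]
fox Y the west => fox the Y S the west   [Y -> the Y S]
fox the Y S the west => fox the old S the west   [Y -> old]
fox the old S the west => fox the old old the the west   [S -> old the]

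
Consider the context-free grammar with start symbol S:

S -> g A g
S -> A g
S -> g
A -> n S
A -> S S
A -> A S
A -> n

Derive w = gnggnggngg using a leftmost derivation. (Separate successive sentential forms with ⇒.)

S ⇒ gAg ⇒ gASg ⇒ gnSSg ⇒ gnAgSg ⇒ gnSSgSg ⇒ gngSgSg ⇒ gnggAggSg ⇒ gnggnggSg ⇒ gnggnggAgg ⇒ gnggnggngg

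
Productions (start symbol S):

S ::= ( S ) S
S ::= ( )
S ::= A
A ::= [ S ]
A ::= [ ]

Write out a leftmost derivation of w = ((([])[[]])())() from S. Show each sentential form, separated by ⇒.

S ⇒ (S)S ⇒ ((S)S)S ⇒ (((S)S)S)S ⇒ (((A)S)S)S ⇒ ((([])S)S)S ⇒ ((([])A)S)S ⇒ ((([])[S])S)S ⇒ ((([])[A])S)S ⇒ ((([])[[]])S)S ⇒ ((([])[[]])())S ⇒ ((([])[[]])())()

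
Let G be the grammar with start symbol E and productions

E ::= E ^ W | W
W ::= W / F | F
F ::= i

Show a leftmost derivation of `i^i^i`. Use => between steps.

E=>E^W=>E^W^W=>W^W^W=>F^W^W=>i^W^W=>i^F^W=>i^i^W=>i^i^F=>i^i^i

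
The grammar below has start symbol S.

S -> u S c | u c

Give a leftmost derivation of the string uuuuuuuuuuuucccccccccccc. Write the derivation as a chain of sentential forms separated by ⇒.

S⇒uSc⇒uuScc⇒uuuSccc⇒uuuuScccc⇒uuuuuSccccc⇒uuuuuuScccccc⇒uuuuuuuSccccccc⇒uuuuuuuuScccccccc⇒uuuuuuuuuSccccccccc⇒uuuuuuuuuuScccccccccc⇒uuuuuuuuuuuSccccccccccc⇒uuuuuuuuuuuucccccccccccc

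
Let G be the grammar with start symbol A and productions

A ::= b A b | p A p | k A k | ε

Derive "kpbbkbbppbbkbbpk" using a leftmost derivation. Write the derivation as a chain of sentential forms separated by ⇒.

A ⇒ kAk   [A ::= k A k]
kAk ⇒ kpApk   [A ::= p A p]
kpApk ⇒ kpbAbpk   [A ::= b A b]
kpbAbpk ⇒ kpbbAbbpk   [A ::= b A b]
kpbbAbbpk ⇒ kpbbkAkbbpk   [A ::= k A k]
kpbbkAkbbpk ⇒ kpbbkbAbkbbpk   [A ::= b A b]
kpbbkbAbkbbpk ⇒ kpbbkbbAbbkbbpk   [A ::= b A b]
kpbbkbbAbbkbbpk ⇒ kpbbkbbpApbbkbbpk   [A ::= p A p]
kpbbkbbpApbbkbbpk ⇒ kpbbkbbppbbkbbpk   [A ::= ε]

A ⇒ kAk ⇒ kpApk ⇒ kpbAbpk ⇒ kpbbAbbpk ⇒ kpbbkAkbbpk ⇒ kpbbkbAbkbbpk ⇒ kpbbkbbAbbkbbpk ⇒ kpbbkbbpApbbkbbpk ⇒ kpbbkbbppbbkbbpk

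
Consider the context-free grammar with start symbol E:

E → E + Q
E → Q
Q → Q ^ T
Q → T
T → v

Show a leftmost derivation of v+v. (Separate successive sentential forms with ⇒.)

E ⇒ E+Q   [E → E + Q]
E+Q ⇒ Q+Q   [E → Q]
Q+Q ⇒ T+Q   [Q → T]
T+Q ⇒ v+Q   [T → v]
v+Q ⇒ v+T   [Q → T]
v+T ⇒ v+v   [T → v]

E ⇒ E+Q ⇒ Q+Q ⇒ T+Q ⇒ v+Q ⇒ v+T ⇒ v+v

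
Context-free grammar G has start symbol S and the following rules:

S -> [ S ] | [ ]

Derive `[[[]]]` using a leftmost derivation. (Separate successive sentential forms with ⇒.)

S ⇒ [S] ⇒ [[S]] ⇒ [[[]]]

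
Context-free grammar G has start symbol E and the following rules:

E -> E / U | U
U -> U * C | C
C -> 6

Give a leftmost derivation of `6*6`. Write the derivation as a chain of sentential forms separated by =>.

E => U   [E -> U]
U => U*C   [U -> U * C]
U*C => C*C   [U -> C]
C*C => 6*C   [C -> 6]
6*C => 6*6   [C -> 6]

E => U => U*C => C*C => 6*C => 6*6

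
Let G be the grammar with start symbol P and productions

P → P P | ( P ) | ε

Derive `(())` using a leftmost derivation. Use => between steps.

P => PP   [P → P P]
PP => (P)P   [P → ( P )]
(P)P => (PP)P   [P → P P]
(PP)P => (PPP)P   [P → P P]
(PPP)P => ((P)PP)P   [P → ( P )]
((P)PP)P => (()PP)P   [P → ε]
(()PP)P => (()P)P   [P → ε]
(()P)P => (())P   [P → ε]
(())P => (())   [P → ε]

P=>PP=>(P)P=>(PP)P=>(PPP)P=>((P)PP)P=>(()PP)P=>(()P)P=>(())P=>(())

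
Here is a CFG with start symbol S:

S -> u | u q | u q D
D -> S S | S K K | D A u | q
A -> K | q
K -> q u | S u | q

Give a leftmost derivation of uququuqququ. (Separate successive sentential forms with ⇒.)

S ⇒ uqD   [S -> u q D]
uqD ⇒ uqDAu   [D -> D A u]
uqDAu ⇒ uqSKKAu   [D -> S K K]
uqSKKAu ⇒ uquKKAu   [S -> u]
uquKKAu ⇒ uququKAu   [K -> q u]
uququKAu ⇒ uququSuAu   [K -> S u]
uququSuAu ⇒ uququuqDuAu   [S -> u q D]
uququuqDuAu ⇒ uququuqquAu   [D -> q]
uququuqquAu ⇒ uququuqququ   [A -> q]

S ⇒ uqD ⇒ uqDAu ⇒ uqSKKAu ⇒ uquKKAu ⇒ uququKAu ⇒ uququSuAu ⇒ uququuqDuAu ⇒ uququuqquAu ⇒ uququuqququ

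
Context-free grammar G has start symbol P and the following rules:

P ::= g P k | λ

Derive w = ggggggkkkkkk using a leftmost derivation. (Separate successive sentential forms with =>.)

P => gPk   [P ::= g P k]
gPk => ggPkk   [P ::= g P k]
ggPkk => gggPkkk   [P ::= g P k]
gggPkkk => ggggPkkkk   [P ::= g P k]
ggggPkkkk => gggggPkkkkk   [P ::= g P k]
gggggPkkkkk => ggggggPkkkkkk   [P ::= g P k]
ggggggPkkkkkk => ggggggkkkkkk   [P ::= λ]

P => gPk => ggPkk => gggPkkk => ggggPkkkk => gggggPkkkkk => ggggggPkkkkkk => ggggggkkkkkk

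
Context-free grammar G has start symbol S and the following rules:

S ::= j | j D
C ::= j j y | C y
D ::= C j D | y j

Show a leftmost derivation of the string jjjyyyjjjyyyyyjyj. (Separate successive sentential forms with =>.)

S=>jD=>jCjD=>jCyjD=>jCyyjD=>jjjyyyjD=>jjjyyyjCjD=>jjjyyyjCyjD=>jjjyyyjCyyjD=>jjjyyyjCyyyjD=>jjjyyyjCyyyyjD=>jjjyyyjjjyyyyyjD=>jjjyyyjjjyyyyyjyj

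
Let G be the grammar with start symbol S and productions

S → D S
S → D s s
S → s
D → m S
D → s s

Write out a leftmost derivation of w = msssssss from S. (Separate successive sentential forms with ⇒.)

S ⇒ DS ⇒ mSS ⇒ mDssS ⇒ mssssS ⇒ mssssDS ⇒ mssssssS ⇒ msssssss

S ⇒ DS   [S → D S]
DS ⇒ mSS   [D → m S]
mSS ⇒ mDssS   [S → D s s]
mDssS ⇒ mssssS   [D → s s]
mssssS ⇒ mssssDS   [S → D S]
mssssDS ⇒ mssssssS   [D → s s]
mssssssS ⇒ msssssss   [S → s]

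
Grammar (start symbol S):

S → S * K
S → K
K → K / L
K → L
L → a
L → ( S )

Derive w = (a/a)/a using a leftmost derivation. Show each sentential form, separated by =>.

S => K => K/L => L/L => (S)/L => (K)/L => (K/L)/L => (L/L)/L => (a/L)/L => (a/a)/L => (a/a)/a

S => K   [S → K]
K => K/L   [K → K / L]
K/L => L/L   [K → L]
L/L => (S)/L   [L → ( S )]
(S)/L => (K)/L   [S → K]
(K)/L => (K/L)/L   [K → K / L]
(K/L)/L => (L/L)/L   [K → L]
(L/L)/L => (a/L)/L   [L → a]
(a/L)/L => (a/a)/L   [L → a]
(a/a)/L => (a/a)/a   [L → a]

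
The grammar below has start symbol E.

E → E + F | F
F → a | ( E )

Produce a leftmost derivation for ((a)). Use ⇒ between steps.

E ⇒ F   [E → F]
F ⇒ (E)   [F → ( E )]
(E) ⇒ (F)   [E → F]
(F) ⇒ ((E))   [F → ( E )]
((E)) ⇒ ((F))   [E → F]
((F)) ⇒ ((a))   [F → a]

E ⇒ F ⇒ (E) ⇒ (F) ⇒ ((E)) ⇒ ((F)) ⇒ ((a))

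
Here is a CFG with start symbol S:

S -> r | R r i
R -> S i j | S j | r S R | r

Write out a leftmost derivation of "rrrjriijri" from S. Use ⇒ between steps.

S ⇒ Rri ⇒ Sijri ⇒ Rriijri ⇒ rSRriijri ⇒ rrRriijri ⇒ rrSjriijri ⇒ rrrjriijri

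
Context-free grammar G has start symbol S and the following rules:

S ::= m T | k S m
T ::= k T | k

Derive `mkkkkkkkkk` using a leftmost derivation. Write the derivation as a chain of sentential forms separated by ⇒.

S ⇒ mT ⇒ mkT ⇒ mkkT ⇒ mkkkT ⇒ mkkkkT ⇒ mkkkkkT ⇒ mkkkkkkT ⇒ mkkkkkkkT ⇒ mkkkkkkkkT ⇒ mkkkkkkkkk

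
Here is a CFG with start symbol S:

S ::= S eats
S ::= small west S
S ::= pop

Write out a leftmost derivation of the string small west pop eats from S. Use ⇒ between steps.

S ⇒ small west S   [S ::= small west S]
small west S ⇒ small west S eats   [S ::= S eats]
small west S eats ⇒ small west pop eats   [S ::= pop]

S ⇒ small west S ⇒ small west S eats ⇒ small west pop eats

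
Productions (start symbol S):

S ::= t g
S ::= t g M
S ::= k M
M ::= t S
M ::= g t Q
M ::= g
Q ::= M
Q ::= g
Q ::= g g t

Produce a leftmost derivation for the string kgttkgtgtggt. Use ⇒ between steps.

S ⇒ kM   [S ::= k M]
kM ⇒ kgtQ   [M ::= g t Q]
kgtQ ⇒ kgtM   [Q ::= M]
kgtM ⇒ kgttS   [M ::= t S]
kgttS ⇒ kgttkM   [S ::= k M]
kgttkM ⇒ kgttkgtQ   [M ::= g t Q]
kgttkgtQ ⇒ kgttkgtM   [Q ::= M]
kgttkgtM ⇒ kgttkgtgtQ   [M ::= g t Q]
kgttkgtgtQ ⇒ kgttkgtgtggt   [Q ::= g g t]

S ⇒ kM ⇒ kgtQ ⇒ kgtM ⇒ kgttS ⇒ kgttkM ⇒ kgttkgtQ ⇒ kgttkgtM ⇒ kgttkgtgtQ ⇒ kgttkgtgtggt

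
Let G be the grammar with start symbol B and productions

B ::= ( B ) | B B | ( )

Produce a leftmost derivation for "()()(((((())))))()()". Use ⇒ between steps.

B ⇒ BB   [B ::= B B]
BB ⇒ BBB   [B ::= B B]
BBB ⇒ ()BB   [B ::= ( )]
()BB ⇒ ()BBB   [B ::= B B]
()BBB ⇒ ()BBBB   [B ::= B B]
()BBBB ⇒ ()()BBB   [B ::= ( )]
()()BBB ⇒ ()()(B)BB   [B ::= ( B )]
()()(B)BB ⇒ ()()((B))BB   [B ::= ( B )]
()()((B))BB ⇒ ()()(((B)))BB   [B ::= ( B )]
()()(((B)))BB ⇒ ()()((((B))))BB   [B ::= ( B )]
()()((((B))))BB ⇒ ()()(((((B)))))BB   [B ::= ( B )]
()()(((((B)))))BB ⇒ ()()(((((())))))BB   [B ::= ( )]
()()(((((())))))BB ⇒ ()()(((((())))))()B   [B ::= ( )]
()()(((((())))))()B ⇒ ()()(((((())))))()()   [B ::= ( )]

B⇒BB⇒BBB⇒()BB⇒()BBB⇒()BBBB⇒()()BBB⇒()()(B)BB⇒()()((B))BB⇒()()(((B)))BB⇒()()((((B))))BB⇒()()(((((B)))))BB⇒()()(((((())))))BB⇒()()(((((())))))()B⇒()()(((((())))))()()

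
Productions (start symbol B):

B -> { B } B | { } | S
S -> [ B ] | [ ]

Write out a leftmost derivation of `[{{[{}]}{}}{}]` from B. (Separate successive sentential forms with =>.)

B => S => [B] => [{B}B] => [{{B}B}B] => [{{S}B}B] => [{{[B]}B}B] => [{{[{}]}B}B] => [{{[{}]}{}}B] => [{{[{}]}{}}{}]

B => S   [B -> S]
S => [B]   [S -> [ B ]]
[B] => [{B}B]   [B -> { B } B]
[{B}B] => [{{B}B}B]   [B -> { B } B]
[{{B}B}B] => [{{S}B}B]   [B -> S]
[{{S}B}B] => [{{[B]}B}B]   [S -> [ B ]]
[{{[B]}B}B] => [{{[{}]}B}B]   [B -> { }]
[{{[{}]}B}B] => [{{[{}]}{}}B]   [B -> { }]
[{{[{}]}{}}B] => [{{[{}]}{}}{}]   [B -> { }]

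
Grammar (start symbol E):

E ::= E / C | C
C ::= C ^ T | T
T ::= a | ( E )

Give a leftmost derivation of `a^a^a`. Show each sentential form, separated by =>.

E => C => C^T => C^T^T => T^T^T => a^T^T => a^a^T => a^a^a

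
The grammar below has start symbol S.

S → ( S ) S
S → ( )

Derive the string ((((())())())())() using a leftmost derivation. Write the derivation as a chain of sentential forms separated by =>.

S => (S)S => ((S)S)S => (((S)S)S)S => ((((S)S)S)S)S => ((((())S)S)S)S => ((((())())S)S)S => ((((())())())S)S => ((((())())())())S => ((((())())())())()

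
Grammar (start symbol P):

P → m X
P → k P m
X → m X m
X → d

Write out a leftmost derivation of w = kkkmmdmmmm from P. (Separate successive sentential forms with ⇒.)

P ⇒ kPm   [P → k P m]
kPm ⇒ kkPmm   [P → k P m]
kkPmm ⇒ kkkPmmm   [P → k P m]
kkkPmmm ⇒ kkkmXmmm   [P → m X]
kkkmXmmm ⇒ kkkmmXmmmm   [X → m X m]
kkkmmXmmmm ⇒ kkkmmdmmmm   [X → d]

P ⇒ kPm ⇒ kkPmm ⇒ kkkPmmm ⇒ kkkmXmmm ⇒ kkkmmXmmmm ⇒ kkkmmdmmmm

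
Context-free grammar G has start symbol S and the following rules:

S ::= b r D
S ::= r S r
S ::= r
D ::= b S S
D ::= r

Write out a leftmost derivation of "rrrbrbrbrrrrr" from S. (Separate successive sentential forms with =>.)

S => rSr => rrSrr => rrrSrrr => rrrbrDrrr => rrrbrbSSrrr => rrrbrbrSrrr => rrrbrbrbrDrrr => rrrbrbrbrrrrr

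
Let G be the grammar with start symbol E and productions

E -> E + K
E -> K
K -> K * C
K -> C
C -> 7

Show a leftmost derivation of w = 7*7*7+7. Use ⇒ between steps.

E⇒E+K⇒K+K⇒K*C+K⇒K*C*C+K⇒C*C*C+K⇒7*C*C+K⇒7*7*C+K⇒7*7*7+K⇒7*7*7+C⇒7*7*7+7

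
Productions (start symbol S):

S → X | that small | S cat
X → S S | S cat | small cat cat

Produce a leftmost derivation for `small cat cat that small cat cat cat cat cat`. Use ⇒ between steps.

S ⇒ S cat ⇒ S cat cat ⇒ S cat cat cat ⇒ X cat cat cat ⇒ S S cat cat cat ⇒ X S cat cat cat ⇒ small cat cat S cat cat cat ⇒ small cat cat X cat cat cat ⇒ small cat cat S cat cat cat cat ⇒ small cat cat X cat cat cat cat ⇒ small cat cat S cat cat cat cat cat ⇒ small cat cat that small cat cat cat cat cat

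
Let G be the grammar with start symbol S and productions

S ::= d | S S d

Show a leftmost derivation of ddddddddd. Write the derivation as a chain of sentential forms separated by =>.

S=>SSd=>dSd=>dSSdd=>ddSdd=>ddSSddd=>ddSSdSddd=>dddSdSddd=>dddddSddd=>ddddddddd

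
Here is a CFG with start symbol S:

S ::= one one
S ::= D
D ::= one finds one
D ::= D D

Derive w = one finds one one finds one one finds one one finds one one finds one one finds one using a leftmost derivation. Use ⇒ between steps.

S ⇒ D   [S ::= D]
D ⇒ D D   [D ::= D D]
D D ⇒ D D D   [D ::= D D]
D D D ⇒ one finds one D D   [D ::= one finds one]
one finds one D D ⇒ one finds one D D D   [D ::= D D]
one finds one D D D ⇒ one finds one one finds one D D   [D ::= one finds one]
one finds one one finds one D D ⇒ one finds one one finds one D D D   [D ::= D D]
one finds one one finds one D D D ⇒ one finds one one finds one D D D D   [D ::= D D]
one finds one one finds one D D D D ⇒ one finds one one finds one one finds one D D D   [D ::= one finds one]
one finds one one finds one one finds one D D D ⇒ one finds one one finds one one finds one one finds one D D   [D ::= one finds one]
one finds one one finds one one finds one one finds one D D ⇒ one finds one one finds one one finds one one finds one one finds one D   [D ::= one finds one]
one finds one one finds one one finds one one finds one one finds one D ⇒ one finds one one finds one one finds one one finds one one finds one one finds one   [D ::= one finds one]

S ⇒ D ⇒ D D ⇒ D D D ⇒ one finds one D D ⇒ one finds one D D D ⇒ one finds one one finds one D D ⇒ one finds one one finds one D D D ⇒ one finds one one finds one D D D D ⇒ one finds one one finds one one finds one D D D ⇒ one finds one one finds one one finds one one finds one D D ⇒ one finds one one finds one one finds one one finds one one finds one D ⇒ one finds one one finds one one finds one one finds one one finds one one finds one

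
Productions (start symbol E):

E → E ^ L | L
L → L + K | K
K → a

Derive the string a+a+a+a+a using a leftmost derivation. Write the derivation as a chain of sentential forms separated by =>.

E => L   [E → L]
L => L+K   [L → L + K]
L+K => L+K+K   [L → L + K]
L+K+K => L+K+K+K   [L → L + K]
L+K+K+K => L+K+K+K+K   [L → L + K]
L+K+K+K+K => K+K+K+K+K   [L → K]
K+K+K+K+K => a+K+K+K+K   [K → a]
a+K+K+K+K => a+a+K+K+K   [K → a]
a+a+K+K+K => a+a+a+K+K   [K → a]
a+a+a+K+K => a+a+a+a+K   [K → a]
a+a+a+a+K => a+a+a+a+a   [K → a]

E=>L=>L+K=>L+K+K=>L+K+K+K=>L+K+K+K+K=>K+K+K+K+K=>a+K+K+K+K=>a+a+K+K+K=>a+a+a+K+K=>a+a+a+a+K=>a+a+a+a+a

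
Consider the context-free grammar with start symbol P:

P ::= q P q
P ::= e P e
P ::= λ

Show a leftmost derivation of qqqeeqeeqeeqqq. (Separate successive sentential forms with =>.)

P => qPq   [P ::= q P q]
qPq => qqPqq   [P ::= q P q]
qqPqq => qqqPqqq   [P ::= q P q]
qqqPqqq => qqqePeqqq   [P ::= e P e]
qqqePeqqq => qqqeePeeqqq   [P ::= e P e]
qqqeePeeqqq => qqqeeqPqeeqqq   [P ::= q P q]
qqqeeqPqeeqqq => qqqeeqePeqeeqqq   [P ::= e P e]
qqqeeqePeqeeqqq => qqqeeqeeqeeqqq   [P ::= λ]

P => qPq => qqPqq => qqqPqqq => qqqePeqqq => qqqeePeeqqq => qqqeeqPqeeqqq => qqqeeqePeqeeqqq => qqqeeqeeqeeqqq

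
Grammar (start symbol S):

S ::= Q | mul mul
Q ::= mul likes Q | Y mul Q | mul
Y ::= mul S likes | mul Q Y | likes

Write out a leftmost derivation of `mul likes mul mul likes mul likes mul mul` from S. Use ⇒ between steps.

S ⇒ Q ⇒ mul likes Q ⇒ mul likes Y mul Q ⇒ mul likes mul S likes mul Q ⇒ mul likes mul Q likes mul Q ⇒ mul likes mul mul likes mul Q ⇒ mul likes mul mul likes mul Y mul Q ⇒ mul likes mul mul likes mul likes mul Q ⇒ mul likes mul mul likes mul likes mul mul

S ⇒ Q   [S ::= Q]
Q ⇒ mul likes Q   [Q ::= mul likes Q]
mul likes Q ⇒ mul likes Y mul Q   [Q ::= Y mul Q]
mul likes Y mul Q ⇒ mul likes mul S likes mul Q   [Y ::= mul S likes]
mul likes mul S likes mul Q ⇒ mul likes mul Q likes mul Q   [S ::= Q]
mul likes mul Q likes mul Q ⇒ mul likes mul mul likes mul Q   [Q ::= mul]
mul likes mul mul likes mul Q ⇒ mul likes mul mul likes mul Y mul Q   [Q ::= Y mul Q]
mul likes mul mul likes mul Y mul Q ⇒ mul likes mul mul likes mul likes mul Q   [Y ::= likes]
mul likes mul mul likes mul likes mul Q ⇒ mul likes mul mul likes mul likes mul mul   [Q ::= mul]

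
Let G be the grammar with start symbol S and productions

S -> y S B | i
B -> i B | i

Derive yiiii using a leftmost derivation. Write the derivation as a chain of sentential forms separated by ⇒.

S ⇒ ySB   [S -> y S B]
ySB ⇒ yiB   [S -> i]
yiB ⇒ yiiB   [B -> i B]
yiiB ⇒ yiiiB   [B -> i B]
yiiiB ⇒ yiiii   [B -> i]

S⇒ySB⇒yiB⇒yiiB⇒yiiiB⇒yiiii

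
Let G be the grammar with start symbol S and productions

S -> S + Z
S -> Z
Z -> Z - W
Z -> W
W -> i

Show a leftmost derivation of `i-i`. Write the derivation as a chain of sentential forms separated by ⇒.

S ⇒ Z   [S -> Z]
Z ⇒ Z-W   [Z -> Z - W]
Z-W ⇒ W-W   [Z -> W]
W-W ⇒ i-W   [W -> i]
i-W ⇒ i-i   [W -> i]

S⇒Z⇒Z-W⇒W-W⇒i-W⇒i-i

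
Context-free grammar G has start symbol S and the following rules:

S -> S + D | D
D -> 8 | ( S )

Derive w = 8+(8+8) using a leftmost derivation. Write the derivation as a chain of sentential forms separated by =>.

S => S+D   [S -> S + D]
S+D => D+D   [S -> D]
D+D => 8+D   [D -> 8]
8+D => 8+(S)   [D -> ( S )]
8+(S) => 8+(S+D)   [S -> S + D]
8+(S+D) => 8+(D+D)   [S -> D]
8+(D+D) => 8+(8+D)   [D -> 8]
8+(8+D) => 8+(8+8)   [D -> 8]

S=>S+D=>D+D=>8+D=>8+(S)=>8+(S+D)=>8+(D+D)=>8+(8+D)=>8+(8+8)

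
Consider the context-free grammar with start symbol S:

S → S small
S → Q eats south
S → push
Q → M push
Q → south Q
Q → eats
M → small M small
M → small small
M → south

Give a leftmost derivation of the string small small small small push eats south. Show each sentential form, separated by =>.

S => Q eats south   [S → Q eats south]
Q eats south => M push eats south   [Q → M push]
M push eats south => small M small push eats south   [M → small M small]
small M small push eats south => small small small small push eats south   [M → small small]

S => Q eats south => M push eats south => small M small push eats south => small small small small push eats south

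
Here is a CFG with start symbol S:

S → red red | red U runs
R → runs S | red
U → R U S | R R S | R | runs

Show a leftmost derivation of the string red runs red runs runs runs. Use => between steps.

S => red U runs => red R runs => red runs S runs => red runs red U runs runs => red runs red runs runs runs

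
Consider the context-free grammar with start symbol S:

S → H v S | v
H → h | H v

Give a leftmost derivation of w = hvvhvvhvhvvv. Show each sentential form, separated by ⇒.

S ⇒ HvS   [S → H v S]
HvS ⇒ HvvS   [H → H v]
HvvS ⇒ hvvS   [H → h]
hvvS ⇒ hvvHvS   [S → H v S]
hvvHvS ⇒ hvvHvvS   [H → H v]
hvvHvvS ⇒ hvvhvvS   [H → h]
hvvhvvS ⇒ hvvhvvHvS   [S → H v S]
hvvhvvHvS ⇒ hvvhvvhvS   [H → h]
hvvhvvhvS ⇒ hvvhvvhvHvS   [S → H v S]
hvvhvvhvHvS ⇒ hvvhvvhvHvvS   [H → H v]
hvvhvvhvHvvS ⇒ hvvhvvhvhvvS   [H → h]
hvvhvvhvhvvS ⇒ hvvhvvhvhvvv   [S → v]

S ⇒ HvS ⇒ HvvS ⇒ hvvS ⇒ hvvHvS ⇒ hvvHvvS ⇒ hvvhvvS ⇒ hvvhvvHvS ⇒ hvvhvvhvS ⇒ hvvhvvhvHvS ⇒ hvvhvvhvHvvS ⇒ hvvhvvhvhvvS ⇒ hvvhvvhvhvvv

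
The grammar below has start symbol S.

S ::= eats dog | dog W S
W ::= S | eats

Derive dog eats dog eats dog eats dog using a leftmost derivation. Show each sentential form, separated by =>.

S => dog W S => dog eats S => dog eats dog W S => dog eats dog S S => dog eats dog eats dog S => dog eats dog eats dog eats dog

S => dog W S   [S ::= dog W S]
dog W S => dog eats S   [W ::= eats]
dog eats S => dog eats dog W S   [S ::= dog W S]
dog eats dog W S => dog eats dog S S   [W ::= S]
dog eats dog S S => dog eats dog eats dog S   [S ::= eats dog]
dog eats dog eats dog S => dog eats dog eats dog eats dog   [S ::= eats dog]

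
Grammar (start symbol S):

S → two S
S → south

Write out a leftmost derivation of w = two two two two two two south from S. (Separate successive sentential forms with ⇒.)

S ⇒ two S ⇒ two two S ⇒ two two two S ⇒ two two two two S ⇒ two two two two two S ⇒ two two two two two two S ⇒ two two two two two two south

S ⇒ two S   [S → two S]
two S ⇒ two two S   [S → two S]
two two S ⇒ two two two S   [S → two S]
two two two S ⇒ two two two two S   [S → two S]
two two two two S ⇒ two two two two two S   [S → two S]
two two two two two S ⇒ two two two two two two S   [S → two S]
two two two two two two S ⇒ two two two two two two south   [S → south]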